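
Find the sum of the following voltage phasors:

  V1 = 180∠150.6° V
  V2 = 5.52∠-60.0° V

Step 1 — Convert each phasor to rectangular form:
  V1 = 180·(cos(150.6°) + j·sin(150.6°)) = -156.8 + j88.36 V
  V2 = 5.52·(cos(-60.0°) + j·sin(-60.0°)) = 2.76 - j4.78 V
Step 2 — Sum components: V_total = -154.1 + j83.58 V.
Step 3 — Convert to polar: |V_total| = 175.3 V, ∠V_total = 151.5°.

V_total = 175.3∠151.5° V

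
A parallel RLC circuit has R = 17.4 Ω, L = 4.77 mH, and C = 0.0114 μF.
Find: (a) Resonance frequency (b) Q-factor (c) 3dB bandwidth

Step 1 — Resonance: ω₀ = 1/√(LC) = 1/√(0.00477·1.14e-08) = 1.356e+05 rad/s.
Step 2 — f₀ = ω₀/(2π) = 2.158e+04 Hz.
Step 3 — Parallel Q: Q = R/(ω₀L) = 17.4/(1.356e+05·0.00477) = 0.0269.
Step 4 — Bandwidth: Δω = ω₀/Q = 5.041e+06 rad/s; BW = Δω/(2π) = 8.024e+05 Hz.

(a) f₀ = 2.158e+04 Hz  (b) Q = 0.0269  (c) BW = 8.024e+05 Hz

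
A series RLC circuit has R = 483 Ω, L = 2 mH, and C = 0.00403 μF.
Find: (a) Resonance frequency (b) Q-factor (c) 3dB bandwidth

Step 1 — Resonance: ω₀ = 1/√(LC) = 1/√(0.002·4.03e-09) = 3.522e+05 rad/s.
Step 2 — f₀ = ω₀/(2π) = 5.606e+04 Hz.
Step 3 — Series Q: Q = ω₀L/R = 3.522e+05·0.002/483 = 1.459.
Step 4 — Bandwidth: Δω = ω₀/Q = 2.415e+05 rad/s; BW = Δω/(2π) = 3.844e+04 Hz.

(a) f₀ = 5.606e+04 Hz  (b) Q = 1.459  (c) BW = 3.844e+04 Hz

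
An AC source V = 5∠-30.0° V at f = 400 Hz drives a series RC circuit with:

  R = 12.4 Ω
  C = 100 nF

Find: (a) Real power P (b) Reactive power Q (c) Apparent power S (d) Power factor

Step 1 — Angular frequency: ω = 2π·f = 2π·400 = 2513 rad/s.
Step 2 — Component impedances:
  R: Z = R = 12.4 Ω
  C: Z = 1/(jωC) = -j/(ω·C) = 0 - j3979 Ω
Step 3 — Series combination: Z_total = R + C = 12.4 - j3979 Ω = 3979∠-89.8° Ω.
Step 4 — Source phasor: V = 5∠-30.0° V = 4.33 - j2.5 V.
Step 5 — Current: I = V / Z = 0.0006317 + j0.001086 A = 0.001257∠59.8° A.
Step 6 — Complex power: S = V·I* = 1.958e-05 - j0.006283 VA.
Step 7 — Real power: P = Re(S) = 1.958e-05 W.
Step 8 — Reactive power: Q = Im(S) = -0.006283 VAR.
Step 9 — Apparent power: |S| = 0.006283 VA.
Step 10 — Power factor: PF = P/|S| = 0.003116 (leading).

(a) P = 1.958e-05 W  (b) Q = -0.006283 VAR  (c) S = 0.006283 VA  (d) PF = 0.003116 (leading)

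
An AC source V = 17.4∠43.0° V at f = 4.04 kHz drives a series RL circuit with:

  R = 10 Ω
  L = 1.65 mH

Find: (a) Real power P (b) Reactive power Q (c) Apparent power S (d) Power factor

Step 1 — Angular frequency: ω = 2π·f = 2π·4040 = 2.538e+04 rad/s.
Step 2 — Component impedances:
  R: Z = R = 10 Ω
  L: Z = jωL = j·2.538e+04·0.00165 = 0 + j41.88 Ω
Step 3 — Series combination: Z_total = R + L = 10 + j41.88 Ω = 43.06∠76.6° Ω.
Step 4 — Source phasor: V = 17.4∠43.0° V = 12.73 + j11.87 V.
Step 5 — Current: I = V / Z = 0.3367 - j0.2234 A = 0.4041∠-33.6° A.
Step 6 — Complex power: S = V·I* = 1.633 + j6.839 VA.
Step 7 — Real power: P = Re(S) = 1.633 W.
Step 8 — Reactive power: Q = Im(S) = 6.839 VAR.
Step 9 — Apparent power: |S| = 7.031 VA.
Step 10 — Power factor: PF = P/|S| = 0.2322 (lagging).

(a) P = 1.633 W  (b) Q = 6.839 VAR  (c) S = 7.031 VA  (d) PF = 0.2322 (lagging)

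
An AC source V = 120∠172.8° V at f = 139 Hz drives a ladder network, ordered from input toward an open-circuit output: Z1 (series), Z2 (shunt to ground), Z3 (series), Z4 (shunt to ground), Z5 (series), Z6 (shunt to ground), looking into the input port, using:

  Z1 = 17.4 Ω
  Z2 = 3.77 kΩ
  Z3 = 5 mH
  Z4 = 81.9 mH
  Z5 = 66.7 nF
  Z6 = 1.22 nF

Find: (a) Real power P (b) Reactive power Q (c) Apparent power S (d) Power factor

Step 1 — Angular frequency: ω = 2π·f = 2π·139 = 873.4 rad/s.
Step 2 — Component impedances:
  Z1: Z = R = 17.4 Ω
  Z2: Z = R = 3770 Ω
  Z3: Z = jωL = j·873.4·0.005 = 0 + j4.367 Ω
  Z4: Z = jωL = j·873.4·0.0819 = 0 + j71.53 Ω
  Z5: Z = 1/(jωC) = -j/(ω·C) = 0 - j1.717e+04 Ω
  Z6: Z = 1/(jωC) = -j/(ω·C) = 0 - j9.385e+05 Ω
Step 3 — Ladder network (open output): work backward from the far end, alternating series and parallel combinations. Z_in = 18.93 + j75.87 Ω = 78.2∠76.0° Ω.
Step 4 — Source phasor: V = 120∠172.8° V = -119.1 + j15.04 V.
Step 5 — Current: I = V / Z = -0.1819 + j1.524 A = 1.535∠96.8° A.
Step 6 — Complex power: S = V·I* = 44.58 + j178.7 VA.
Step 7 — Real power: P = Re(S) = 44.58 W.
Step 8 — Reactive power: Q = Im(S) = 178.7 VAR.
Step 9 — Apparent power: |S| = 184.2 VA.
Step 10 — Power factor: PF = P/|S| = 0.2421 (lagging).

(a) P = 44.58 W  (b) Q = 178.7 VAR  (c) S = 184.2 VA  (d) PF = 0.2421 (lagging)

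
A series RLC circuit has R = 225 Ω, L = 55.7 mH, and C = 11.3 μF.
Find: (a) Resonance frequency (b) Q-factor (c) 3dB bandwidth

Step 1 — Resonance: ω₀ = 1/√(LC) = 1/√(0.0557·1.13e-05) = 1260 rad/s.
Step 2 — f₀ = ω₀/(2π) = 200.6 Hz.
Step 3 — Series Q: Q = ω₀L/R = 1260·0.0557/225 = 0.312.
Step 4 — Bandwidth: Δω = ω₀/Q = 4039 rad/s; BW = Δω/(2π) = 642.9 Hz.

(a) f₀ = 200.6 Hz  (b) Q = 0.312  (c) BW = 642.9 Hz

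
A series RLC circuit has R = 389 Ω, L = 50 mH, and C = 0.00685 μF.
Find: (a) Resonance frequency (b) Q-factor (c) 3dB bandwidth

Step 1 — Resonance: ω₀ = 1/√(LC) = 1/√(0.05·6.85e-09) = 5.403e+04 rad/s.
Step 2 — f₀ = ω₀/(2π) = 8600 Hz.
Step 3 — Series Q: Q = ω₀L/R = 5.403e+04·0.05/389 = 6.945.
Step 4 — Bandwidth: Δω = ω₀/Q = 7780 rad/s; BW = Δω/(2π) = 1238 Hz.

(a) f₀ = 8600 Hz  (b) Q = 6.945  (c) BW = 1238 Hz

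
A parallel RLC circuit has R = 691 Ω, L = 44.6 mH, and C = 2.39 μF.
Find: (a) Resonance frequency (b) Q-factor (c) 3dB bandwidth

Step 1 — Resonance: ω₀ = 1/√(LC) = 1/√(0.0446·2.39e-06) = 3063 rad/s.
Step 2 — f₀ = ω₀/(2π) = 487.5 Hz.
Step 3 — Parallel Q: Q = R/(ω₀L) = 691/(3063·0.0446) = 5.058.
Step 4 — Bandwidth: Δω = ω₀/Q = 605.5 rad/s; BW = Δω/(2π) = 96.37 Hz.

(a) f₀ = 487.5 Hz  (b) Q = 5.058  (c) BW = 96.37 Hz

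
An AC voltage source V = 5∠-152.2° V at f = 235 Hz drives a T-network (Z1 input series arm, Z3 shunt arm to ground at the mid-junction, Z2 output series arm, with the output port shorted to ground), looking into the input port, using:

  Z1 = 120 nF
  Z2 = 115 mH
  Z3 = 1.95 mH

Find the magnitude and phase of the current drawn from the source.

Step 1 — Angular frequency: ω = 2π·f = 2π·235 = 1477 rad/s.
Step 2 — Component impedances:
  Z1: Z = 1/(jωC) = -j/(ω·C) = 0 - j5644 Ω
  Z2: Z = jωL = j·1477·0.115 = 0 + j169.8 Ω
  Z3: Z = jωL = j·1477·0.00195 = 0 + j2.879 Ω
Step 3 — With the output port shorted to ground, the output series arm Z2 runs from the junction to ground; the shunt arm Z3 also runs from the junction to ground. They appear in parallel: Z3 || Z2 = 0 + j2.831 Ω.
Step 4 — Series with input arm Z1: Z_in = Z1 + (Z3 || Z2) = 0 - j5641 Ω = 5641∠-90.0° Ω.
Step 5 — Source phasor: V = 5∠-152.2° V = -4.423 - j2.332 V.
Step 6 — Ohm's law: I = V / Z_total = (-4.423 - j2.332) / (0 - j5641) = 0.0004134 - j0.0007841 A.
Step 7 — Convert to polar: |I| = 0.0008864 A, ∠I = -62.2°.

I = 0.0008864∠-62.2° A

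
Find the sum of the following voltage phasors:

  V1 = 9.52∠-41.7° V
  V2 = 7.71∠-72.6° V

Step 1 — Convert each phasor to rectangular form:
  V1 = 9.52·(cos(-41.7°) + j·sin(-41.7°)) = 7.108 - j6.333 V
  V2 = 7.71·(cos(-72.6°) + j·sin(-72.6°)) = 2.306 - j7.357 V
Step 2 — Sum components: V_total = 9.414 - j13.69 V.
Step 3 — Convert to polar: |V_total| = 16.61 V, ∠V_total = -55.5°.

V_total = 16.61∠-55.5° V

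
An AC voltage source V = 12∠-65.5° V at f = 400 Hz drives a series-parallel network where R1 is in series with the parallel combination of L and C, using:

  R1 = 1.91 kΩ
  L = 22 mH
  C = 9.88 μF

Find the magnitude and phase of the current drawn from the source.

Step 1 — Angular frequency: ω = 2π·f = 2π·400 = 2513 rad/s.
Step 2 — Component impedances:
  R1: Z = R = 1910 Ω
  L: Z = jωL = j·2513·0.022 = 0 + j55.29 Ω
  C: Z = 1/(jωC) = -j/(ω·C) = 0 - j40.27 Ω
Step 3 — Parallel branch: L || C = 1/(1/L + 1/C) = 0 - j148.3 Ω.
Step 4 — Series with R1: Z_total = R1 + (L || C) = 1910 - j148.3 Ω = 1916∠-4.4° Ω.
Step 5 — Source phasor: V = 12∠-65.5° V = 4.976 - j10.92 V.
Step 6 — Ohm's law: I = V / Z_total = (4.976 - j10.92) / (1910 - j148.3) = 0.003031 - j0.005482 A.
Step 7 — Convert to polar: |I| = 0.006264 A, ∠I = -61.1°.

I = 0.006264∠-61.1° A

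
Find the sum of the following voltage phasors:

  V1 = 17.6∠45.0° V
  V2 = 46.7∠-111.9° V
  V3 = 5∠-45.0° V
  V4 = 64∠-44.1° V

Step 1 — Convert each phasor to rectangular form:
  V1 = 17.6·(cos(45.0°) + j·sin(45.0°)) = 12.45 + j12.45 V
  V2 = 46.7·(cos(-111.9°) + j·sin(-111.9°)) = -17.42 - j43.33 V
  V3 = 5·(cos(-45.0°) + j·sin(-45.0°)) = 3.536 - j3.536 V
  V4 = 64·(cos(-44.1°) + j·sin(-44.1°)) = 45.96 - j44.54 V
Step 2 — Sum components: V_total = 44.52 - j78.96 V.
Step 3 — Convert to polar: |V_total| = 90.65 V, ∠V_total = -60.6°.

V_total = 90.65∠-60.6° V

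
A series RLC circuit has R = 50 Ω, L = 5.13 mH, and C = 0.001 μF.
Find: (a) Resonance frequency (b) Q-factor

Step 1 — Resonance condition Im(Z)=0 gives ω₀ = 1/√(LC).
Step 2 — ω₀ = 1/√(0.00513·1e-09) = 4.415e+05 rad/s.
Step 3 — f₀ = ω₀/(2π) = 7.027e+04 Hz.
Step 4 — Series Q: Q = ω₀L/R = 4.415e+05·0.00513/50 = 45.3.

(a) f₀ = 7.027e+04 Hz  (b) Q = 45.3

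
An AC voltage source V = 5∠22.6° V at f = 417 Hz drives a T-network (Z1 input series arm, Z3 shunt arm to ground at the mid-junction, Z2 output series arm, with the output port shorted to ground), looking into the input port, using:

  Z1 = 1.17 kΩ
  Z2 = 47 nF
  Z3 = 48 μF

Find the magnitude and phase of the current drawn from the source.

Step 1 — Angular frequency: ω = 2π·f = 2π·417 = 2620 rad/s.
Step 2 — Component impedances:
  Z1: Z = R = 1170 Ω
  Z2: Z = 1/(jωC) = -j/(ω·C) = 0 - j8121 Ω
  Z3: Z = 1/(jωC) = -j/(ω·C) = 0 - j7.951 Ω
Step 3 — With the output port shorted to ground, the output series arm Z2 runs from the junction to ground; the shunt arm Z3 also runs from the junction to ground. They appear in parallel: Z3 || Z2 = 0 - j7.944 Ω.
Step 4 — Series with input arm Z1: Z_in = Z1 + (Z3 || Z2) = 1170 - j7.944 Ω = 1170∠-0.4° Ω.
Step 5 — Source phasor: V = 5∠22.6° V = 4.616 + j1.921 V.
Step 6 — Ohm's law: I = V / Z_total = (4.616 + j1.921) / (1170 - j7.944) = 0.003934 + j0.001669 A.
Step 7 — Convert to polar: |I| = 0.004273 A, ∠I = 23.0°.

I = 0.004273∠23.0° A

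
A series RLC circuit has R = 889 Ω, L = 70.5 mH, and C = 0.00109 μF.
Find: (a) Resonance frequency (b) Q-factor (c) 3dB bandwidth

Step 1 — Resonance: ω₀ = 1/√(LC) = 1/√(0.0705·1.09e-09) = 1.141e+05 rad/s.
Step 2 — f₀ = ω₀/(2π) = 1.816e+04 Hz.
Step 3 — Series Q: Q = ω₀L/R = 1.141e+05·0.0705/889 = 9.046.
Step 4 — Bandwidth: Δω = ω₀/Q = 1.261e+04 rad/s; BW = Δω/(2π) = 2007 Hz.

(a) f₀ = 1.816e+04 Hz  (b) Q = 9.046  (c) BW = 2007 Hz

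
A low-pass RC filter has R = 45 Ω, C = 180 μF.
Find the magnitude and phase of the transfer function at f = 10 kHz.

Step 1 — Angular frequency: ω = 2π·1e+04 = 6.283e+04 rad/s.
Step 2 — Transfer function: H(jω) = 1/(1 + jωRC).
Step 3 — Denominator: 1 + jωRC = 1 + j·6.283e+04·45·0.00018 = 1 + j508.9.
Step 4 — H = 3.861e-06 - j0.001965.
Step 5 — Magnitude: |H| = 0.001965 (-54.1 dB); phase: φ = -89.9°.

|H| = 0.001965 (-54.1 dB), φ = -89.9°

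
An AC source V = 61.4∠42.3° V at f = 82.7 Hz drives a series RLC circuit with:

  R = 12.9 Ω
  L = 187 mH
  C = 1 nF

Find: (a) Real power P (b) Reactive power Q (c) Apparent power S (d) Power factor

Step 1 — Angular frequency: ω = 2π·f = 2π·82.7 = 519.6 rad/s.
Step 2 — Component impedances:
  R: Z = R = 12.9 Ω
  L: Z = jωL = j·519.6·0.187 = 0 + j97.17 Ω
  C: Z = 1/(jωC) = -j/(ω·C) = 0 - j1.924e+06 Ω
Step 3 — Series combination: Z_total = R + L + C = 12.9 - j1.924e+06 Ω = 1.924e+06∠-90.0° Ω.
Step 4 — Source phasor: V = 61.4∠42.3° V = 45.41 + j41.32 V.
Step 5 — Current: I = V / Z = -2.147e-05 + j2.36e-05 A = 3.191e-05∠132.3° A.
Step 6 — Complex power: S = V·I* = 1.313e-08 - j0.001959 VA.
Step 7 — Real power: P = Re(S) = 1.313e-08 W.
Step 8 — Reactive power: Q = Im(S) = -0.001959 VAR.
Step 9 — Apparent power: |S| = 0.001959 VA.
Step 10 — Power factor: PF = P/|S| = 6.703e-06 (leading).

(a) P = 1.313e-08 W  (b) Q = -0.001959 VAR  (c) S = 0.001959 VA  (d) PF = 6.703e-06 (leading)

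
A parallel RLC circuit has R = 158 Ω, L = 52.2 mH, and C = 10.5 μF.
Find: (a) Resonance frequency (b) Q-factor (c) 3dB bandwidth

Step 1 — Resonance: ω₀ = 1/√(LC) = 1/√(0.0522·1.05e-05) = 1351 rad/s.
Step 2 — f₀ = ω₀/(2π) = 215 Hz.
Step 3 — Parallel Q: Q = R/(ω₀L) = 158/(1351·0.0522) = 2.241.
Step 4 — Bandwidth: Δω = ω₀/Q = 602.8 rad/s; BW = Δω/(2π) = 95.93 Hz.

(a) f₀ = 215 Hz  (b) Q = 2.241  (c) BW = 95.93 Hz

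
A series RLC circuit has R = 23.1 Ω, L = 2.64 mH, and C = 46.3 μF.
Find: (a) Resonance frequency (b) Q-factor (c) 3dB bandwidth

Step 1 — Resonance: ω₀ = 1/√(LC) = 1/√(0.00264·4.63e-05) = 2860 rad/s.
Step 2 — f₀ = ω₀/(2π) = 455.2 Hz.
Step 3 — Series Q: Q = ω₀L/R = 2860·0.00264/23.1 = 0.3269.
Step 4 — Bandwidth: Δω = ω₀/Q = 8750 rad/s; BW = Δω/(2π) = 1393 Hz.

(a) f₀ = 455.2 Hz  (b) Q = 0.3269  (c) BW = 1393 Hz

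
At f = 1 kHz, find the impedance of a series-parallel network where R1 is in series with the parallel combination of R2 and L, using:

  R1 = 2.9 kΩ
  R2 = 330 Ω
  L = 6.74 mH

Step 1 — Angular frequency: ω = 2π·f = 2π·1000 = 6283 rad/s.
Step 2 — Component impedances:
  R1: Z = R = 2900 Ω
  R2: Z = R = 330 Ω
  L: Z = jωL = j·6283·0.00674 = 0 + j42.35 Ω
Step 3 — Parallel branch: R2 || L = 1/(1/R2 + 1/L) = 5.347 + j41.66 Ω.
Step 4 — Series with R1: Z_total = R1 + (R2 || L) = 2905 + j41.66 Ω = 2906∠0.8° Ω.

Z = 2905 + j41.66 Ω = 2906∠0.8° Ω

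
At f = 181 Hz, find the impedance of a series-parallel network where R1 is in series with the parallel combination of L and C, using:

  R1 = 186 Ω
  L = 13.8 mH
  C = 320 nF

Step 1 — Angular frequency: ω = 2π·f = 2π·181 = 1137 rad/s.
Step 2 — Component impedances:
  R1: Z = R = 186 Ω
  L: Z = jωL = j·1137·0.0138 = 0 + j15.69 Ω
  C: Z = 1/(jωC) = -j/(ω·C) = 0 - j2748 Ω
Step 3 — Parallel branch: L || C = 1/(1/L + 1/C) = 0 + j15.78 Ω.
Step 4 — Series with R1: Z_total = R1 + (L || C) = 186 + j15.78 Ω = 186.7∠4.9° Ω.

Z = 186 + j15.78 Ω = 186.7∠4.9° Ω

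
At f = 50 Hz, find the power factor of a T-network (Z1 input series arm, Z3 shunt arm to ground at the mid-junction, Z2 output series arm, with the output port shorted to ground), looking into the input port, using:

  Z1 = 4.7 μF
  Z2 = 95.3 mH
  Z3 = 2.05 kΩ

Step 1 — Angular frequency: ω = 2π·f = 2π·50 = 314.2 rad/s.
Step 2 — Component impedances:
  Z1: Z = 1/(jωC) = -j/(ω·C) = 0 - j677.3 Ω
  Z2: Z = jωL = j·314.2·0.0953 = 0 + j29.94 Ω
  Z3: Z = R = 2050 Ω
Step 3 — With the output port shorted to ground, the output series arm Z2 runs from the junction to ground; the shunt arm Z3 also runs from the junction to ground. They appear in parallel: Z3 || Z2 = 0.4372 + j29.93 Ω.
Step 4 — Series with input arm Z1: Z_in = Z1 + (Z3 || Z2) = 0.4372 - j647.3 Ω = 647.3∠-90.0° Ω.
Step 5 — Power factor: PF = cos(φ) = Re(Z)/|Z| = 0.43716/647.32 = 0.0006753.
Step 6 — Type: Im(Z) = -647.3 ⇒ leading (phase φ = -90.0°).

PF = 0.0006753 (leading, φ = -90.0°)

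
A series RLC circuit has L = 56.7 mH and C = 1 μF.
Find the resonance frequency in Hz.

Step 1 — Resonance condition Im(Z)=0 gives ω₀ = 1/√(LC).
Step 2 — ω₀ = 1/√(0.0567·1e-06) = 4200 rad/s.
Step 3 — f₀ = ω₀/(2π) = 668.4 Hz.

f₀ = 668.4 Hz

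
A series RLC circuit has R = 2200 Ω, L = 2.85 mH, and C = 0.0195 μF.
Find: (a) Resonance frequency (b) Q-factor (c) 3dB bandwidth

Step 1 — Resonance condition Im(Z)=0 gives ω₀ = 1/√(LC).
Step 2 — ω₀ = 1/√(0.00285·1.95e-08) = 1.341e+05 rad/s.
Step 3 — f₀ = ω₀/(2π) = 2.135e+04 Hz.
Step 4 — Series Q: Q = ω₀L/R = 1.341e+05·0.00285/2200 = 0.1738.
Step 5 — 3dB bandwidth: Δω = ω₀/Q = 7.719e+05 rad/s; BW = Δω/(2π) = 1.229e+05 Hz.

(a) f₀ = 2.135e+04 Hz  (b) Q = 0.1738  (c) BW = 1.229e+05 Hz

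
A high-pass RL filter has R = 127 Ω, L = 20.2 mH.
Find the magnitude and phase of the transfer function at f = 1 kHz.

Step 1 — Angular frequency: ω = 2π·1000 = 6283 rad/s.
Step 2 — Transfer function: H(jω) = jωL/(R + jωL).
Step 3 — Numerator jωL = j·126.9; denominator R + jωL = 127 + j126.9.
Step 4 — H = 0.4997 + j0.5.
Step 5 — Magnitude: |H| = 0.7069 (-3.0 dB); phase: φ = 45.0°.

|H| = 0.7069 (-3.0 dB), φ = 45.0°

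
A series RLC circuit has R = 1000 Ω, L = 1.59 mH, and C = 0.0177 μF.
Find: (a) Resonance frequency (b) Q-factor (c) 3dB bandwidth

Step 1 — Resonance condition Im(Z)=0 gives ω₀ = 1/√(LC).
Step 2 — ω₀ = 1/√(0.00159·1.77e-08) = 1.885e+05 rad/s.
Step 3 — f₀ = ω₀/(2π) = 3e+04 Hz.
Step 4 — Series Q: Q = ω₀L/R = 1.885e+05·0.00159/1000 = 0.2997.
Step 5 — 3dB bandwidth: Δω = ω₀/Q = 6.289e+05 rad/s; BW = Δω/(2π) = 1.001e+05 Hz.

(a) f₀ = 3e+04 Hz  (b) Q = 0.2997  (c) BW = 1.001e+05 Hz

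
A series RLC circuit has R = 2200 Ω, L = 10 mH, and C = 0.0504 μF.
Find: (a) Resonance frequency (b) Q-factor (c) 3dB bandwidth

Step 1 — Resonance: ω₀ = 1/√(LC) = 1/√(0.01·5.04e-08) = 4.454e+04 rad/s.
Step 2 — f₀ = ω₀/(2π) = 7089 Hz.
Step 3 — Series Q: Q = ω₀L/R = 4.454e+04·0.01/2200 = 0.2025.
Step 4 — Bandwidth: Δω = ω₀/Q = 2.2e+05 rad/s; BW = Δω/(2π) = 3.501e+04 Hz.

(a) f₀ = 7089 Hz  (b) Q = 0.2025  (c) BW = 3.501e+04 Hz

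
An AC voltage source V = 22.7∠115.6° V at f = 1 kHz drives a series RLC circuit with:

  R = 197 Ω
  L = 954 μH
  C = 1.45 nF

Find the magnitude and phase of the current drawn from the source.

Step 1 — Angular frequency: ω = 2π·f = 2π·1000 = 6283 rad/s.
Step 2 — Component impedances:
  R: Z = R = 197 Ω
  L: Z = jωL = j·6283·0.000954 = 0 + j5.994 Ω
  C: Z = 1/(jωC) = -j/(ω·C) = 0 - j1.098e+05 Ω
Step 3 — Series combination: Z_total = R + L + C = 197 - j1.098e+05 Ω = 1.098e+05∠-89.9° Ω.
Step 4 — Source phasor: V = 22.7∠115.6° V = -9.808 + j20.47 V.
Step 5 — Ohm's law: I = V / Z_total = (-9.808 + j20.47) / (197 - j1.098e+05) = -0.0001867 - j8.903e-05 A.
Step 6 — Convert to polar: |I| = 0.0002068 A, ∠I = -154.5°.

I = 0.0002068∠-154.5° A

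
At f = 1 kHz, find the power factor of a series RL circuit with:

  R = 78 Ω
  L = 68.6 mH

Step 1 — Angular frequency: ω = 2π·f = 2π·1000 = 6283 rad/s.
Step 2 — Component impedances:
  R: Z = R = 78 Ω
  L: Z = jωL = j·6283·0.0686 = 0 + j431 Ω
Step 3 — Series combination: Z_total = R + L = 78 + j431 Ω = 438∠79.7° Ω.
Step 4 — Power factor: PF = cos(φ) = Re(Z)/|Z| = 78/438 = 0.1781.
Step 5 — Type: Im(Z) = 431 ⇒ lagging (phase φ = 79.7°).

PF = 0.1781 (lagging, φ = 79.7°)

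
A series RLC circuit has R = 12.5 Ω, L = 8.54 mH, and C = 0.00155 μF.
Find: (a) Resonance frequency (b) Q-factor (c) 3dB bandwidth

Step 1 — Resonance condition Im(Z)=0 gives ω₀ = 1/√(LC).
Step 2 — ω₀ = 1/√(0.00854·1.55e-09) = 2.749e+05 rad/s.
Step 3 — f₀ = ω₀/(2π) = 4.374e+04 Hz.
Step 4 — Series Q: Q = ω₀L/R = 2.749e+05·0.00854/12.5 = 187.8.
Step 5 — 3dB bandwidth: Δω = ω₀/Q = 1464 rad/s; BW = Δω/(2π) = 233 Hz.

(a) f₀ = 4.374e+04 Hz  (b) Q = 187.8  (c) BW = 233 Hz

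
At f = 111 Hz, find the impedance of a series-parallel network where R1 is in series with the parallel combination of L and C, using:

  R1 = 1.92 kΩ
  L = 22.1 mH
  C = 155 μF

Step 1 — Angular frequency: ω = 2π·f = 2π·111 = 697.4 rad/s.
Step 2 — Component impedances:
  R1: Z = R = 1920 Ω
  L: Z = jωL = j·697.4·0.0221 = 0 + j15.41 Ω
  C: Z = 1/(jωC) = -j/(ω·C) = 0 - j9.251 Ω
Step 3 — Parallel branch: L || C = 1/(1/L + 1/C) = 0 - j23.14 Ω.
Step 4 — Series with R1: Z_total = R1 + (L || C) = 1920 - j23.14 Ω = 1920∠-0.7° Ω.

Z = 1920 - j23.14 Ω = 1920∠-0.7° Ω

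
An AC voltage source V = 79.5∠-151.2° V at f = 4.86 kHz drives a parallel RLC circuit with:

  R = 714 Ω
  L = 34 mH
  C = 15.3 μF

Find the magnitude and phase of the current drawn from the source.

Step 1 — Angular frequency: ω = 2π·f = 2π·4860 = 3.054e+04 rad/s.
Step 2 — Component impedances:
  R: Z = R = 714 Ω
  L: Z = jωL = j·3.054e+04·0.034 = 0 + j1038 Ω
  C: Z = 1/(jωC) = -j/(ω·C) = 0 - j2.14 Ω
Step 3 — Parallel combination: 1/Z_total = 1/R + 1/L + 1/C; Z_total = 0.006443 - j2.145 Ω = 2.145∠-89.8° Ω.
Step 4 — Source phasor: V = 79.5∠-151.2° V = -69.67 - j38.3 V.
Step 5 — Ohm's law: I = V / Z_total = (-69.67 - j38.3) / (0.006443 - j2.145) = 17.76 - j32.54 A.
Step 6 — Convert to polar: |I| = 37.07 A, ∠I = -61.4°.

I = 37.07∠-61.4° A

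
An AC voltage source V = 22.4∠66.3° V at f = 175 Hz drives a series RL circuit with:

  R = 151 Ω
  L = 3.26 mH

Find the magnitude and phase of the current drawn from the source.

Step 1 — Angular frequency: ω = 2π·f = 2π·175 = 1100 rad/s.
Step 2 — Component impedances:
  R: Z = R = 151 Ω
  L: Z = jωL = j·1100·0.00326 = 0 + j3.585 Ω
Step 3 — Series combination: Z_total = R + L = 151 + j3.585 Ω = 151∠1.4° Ω.
Step 4 — Source phasor: V = 22.4∠66.3° V = 9.004 + j20.51 V.
Step 5 — Ohm's law: I = V / Z_total = (9.004 + j20.51) / (151 + j3.585) = 0.06282 + j0.1343 A.
Step 6 — Convert to polar: |I| = 0.1483 A, ∠I = 64.9°.

I = 0.1483∠64.9° A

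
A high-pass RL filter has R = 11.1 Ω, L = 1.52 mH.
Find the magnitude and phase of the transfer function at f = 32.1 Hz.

Step 1 — Angular frequency: ω = 2π·32.1 = 201.7 rad/s.
Step 2 — Transfer function: H(jω) = jωL/(R + jωL).
Step 3 — Numerator jωL = j·0.3066; denominator R + jωL = 11.1 + j0.3066.
Step 4 — H = 0.0007622 + j0.0276.
Step 5 — Magnitude: |H| = 0.02761 (-31.2 dB); phase: φ = 88.4°.

|H| = 0.02761 (-31.2 dB), φ = 88.4°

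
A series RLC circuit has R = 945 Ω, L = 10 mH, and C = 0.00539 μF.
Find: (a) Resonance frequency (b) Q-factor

Step 1 — Resonance condition Im(Z)=0 gives ω₀ = 1/√(LC).
Step 2 — ω₀ = 1/√(0.01·5.39e-09) = 1.362e+05 rad/s.
Step 3 — f₀ = ω₀/(2π) = 2.168e+04 Hz.
Step 4 — Series Q: Q = ω₀L/R = 1.362e+05·0.01/945 = 1.441.

(a) f₀ = 2.168e+04 Hz  (b) Q = 1.441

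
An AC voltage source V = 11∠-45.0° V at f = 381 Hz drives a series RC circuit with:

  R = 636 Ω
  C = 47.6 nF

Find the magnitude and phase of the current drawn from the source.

Step 1 — Angular frequency: ω = 2π·f = 2π·381 = 2394 rad/s.
Step 2 — Component impedances:
  R: Z = R = 636 Ω
  C: Z = 1/(jωC) = -j/(ω·C) = 0 - j8776 Ω
Step 3 — Series combination: Z_total = R + C = 636 - j8776 Ω = 8799∠-85.9° Ω.
Step 4 — Source phasor: V = 11∠-45.0° V = 7.778 - j7.778 V.
Step 5 — Ohm's law: I = V / Z_total = (7.778 - j7.778) / (636 - j8776) = 0.0009456 + j0.0008178 A.
Step 6 — Convert to polar: |I| = 0.00125 A, ∠I = 40.9°.

I = 0.00125∠40.9° A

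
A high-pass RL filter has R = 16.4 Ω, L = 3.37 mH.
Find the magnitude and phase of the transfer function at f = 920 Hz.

Step 1 — Angular frequency: ω = 2π·920 = 5781 rad/s.
Step 2 — Transfer function: H(jω) = jωL/(R + jωL).
Step 3 — Numerator jωL = j·19.48; denominator R + jωL = 16.4 + j19.48.
Step 4 — H = 0.5852 + j0.4927.
Step 5 — Magnitude: |H| = 0.765 (-2.3 dB); phase: φ = 40.1°.

|H| = 0.765 (-2.3 dB), φ = 40.1°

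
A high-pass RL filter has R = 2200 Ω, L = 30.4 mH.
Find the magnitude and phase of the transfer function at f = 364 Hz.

Step 1 — Angular frequency: ω = 2π·364 = 2287 rad/s.
Step 2 — Transfer function: H(jω) = jωL/(R + jωL).
Step 3 — Numerator jωL = j·69.53; denominator R + jωL = 2200 + j69.53.
Step 4 — H = 0.0009978 + j0.03157.
Step 5 — Magnitude: |H| = 0.03159 (-30.0 dB); phase: φ = 88.2°.

|H| = 0.03159 (-30.0 dB), φ = 88.2°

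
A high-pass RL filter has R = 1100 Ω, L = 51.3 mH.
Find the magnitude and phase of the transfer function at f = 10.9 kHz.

Step 1 — Angular frequency: ω = 2π·1.09e+04 = 6.849e+04 rad/s.
Step 2 — Transfer function: H(jω) = jωL/(R + jωL).
Step 3 — Numerator jωL = j·3513; denominator R + jωL = 1100 + j3513.
Step 4 — H = 0.9107 + j0.2851.
Step 5 — Magnitude: |H| = 0.9543 (-0.4 dB); phase: φ = 17.4°.

|H| = 0.9543 (-0.4 dB), φ = 17.4°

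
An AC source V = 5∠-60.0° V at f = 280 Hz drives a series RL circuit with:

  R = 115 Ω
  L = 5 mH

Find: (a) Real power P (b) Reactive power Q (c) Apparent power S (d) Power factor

Step 1 — Angular frequency: ω = 2π·f = 2π·280 = 1759 rad/s.
Step 2 — Component impedances:
  R: Z = R = 115 Ω
  L: Z = jωL = j·1759·0.005 = 0 + j8.796 Ω
Step 3 — Series combination: Z_total = R + L = 115 + j8.796 Ω = 115.3∠4.4° Ω.
Step 4 — Source phasor: V = 5∠-60.0° V = 2.5 - j4.33 V.
Step 5 — Current: I = V / Z = 0.01875 - j0.03909 A = 0.04335∠-64.4° A.
Step 6 — Complex power: S = V·I* = 0.2161 + j0.01653 VA.
Step 7 — Real power: P = Re(S) = 0.2161 W.
Step 8 — Reactive power: Q = Im(S) = 0.01653 VAR.
Step 9 — Apparent power: |S| = 0.2168 VA.
Step 10 — Power factor: PF = P/|S| = 0.9971 (lagging).

(a) P = 0.2161 W  (b) Q = 0.01653 VAR  (c) S = 0.2168 VA  (d) PF = 0.9971 (lagging)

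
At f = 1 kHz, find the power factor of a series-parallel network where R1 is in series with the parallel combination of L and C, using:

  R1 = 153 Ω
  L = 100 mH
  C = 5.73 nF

Step 1 — Angular frequency: ω = 2π·f = 2π·1000 = 6283 rad/s.
Step 2 — Component impedances:
  R1: Z = R = 153 Ω
  L: Z = jωL = j·6283·0.1 = 0 + j628.3 Ω
  C: Z = 1/(jωC) = -j/(ω·C) = 0 - j2.778e+04 Ω
Step 3 — Parallel branch: L || C = 1/(1/L + 1/C) = 0 + j642.9 Ω.
Step 4 — Series with R1: Z_total = R1 + (L || C) = 153 + j642.9 Ω = 660.8∠76.6° Ω.
Step 5 — Power factor: PF = cos(φ) = Re(Z)/|Z| = 153/660.8 = 0.2315.
Step 6 — Type: Im(Z) = 642.9 ⇒ lagging (phase φ = 76.6°).

PF = 0.2315 (lagging, φ = 76.6°)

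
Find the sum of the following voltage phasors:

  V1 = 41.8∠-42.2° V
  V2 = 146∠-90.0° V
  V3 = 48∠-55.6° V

Step 1 — Convert each phasor to rectangular form:
  V1 = 41.8·(cos(-42.2°) + j·sin(-42.2°)) = 30.97 - j28.08 V
  V2 = 146·(cos(-90.0°) + j·sin(-90.0°)) = 0 - j146 V
  V3 = 48·(cos(-55.6°) + j·sin(-55.6°)) = 27.12 - j39.61 V
Step 2 — Sum components: V_total = 58.08 - j213.7 V.
Step 3 — Convert to polar: |V_total| = 221.4 V, ∠V_total = -74.8°.

V_total = 221.4∠-74.8° V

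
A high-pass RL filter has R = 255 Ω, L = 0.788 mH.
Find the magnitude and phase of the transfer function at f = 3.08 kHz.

Step 1 — Angular frequency: ω = 2π·3080 = 1.935e+04 rad/s.
Step 2 — Transfer function: H(jω) = jωL/(R + jωL).
Step 3 — Numerator jωL = j·15.25; denominator R + jωL = 255 + j15.25.
Step 4 — H = 0.003564 + j0.05959.
Step 5 — Magnitude: |H| = 0.0597 (-24.5 dB); phase: φ = 86.6°.

|H| = 0.0597 (-24.5 dB), φ = 86.6°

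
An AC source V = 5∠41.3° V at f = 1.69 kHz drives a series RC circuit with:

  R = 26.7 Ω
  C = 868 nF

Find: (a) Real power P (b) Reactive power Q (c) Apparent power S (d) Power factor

Step 1 — Angular frequency: ω = 2π·f = 2π·1690 = 1.062e+04 rad/s.
Step 2 — Component impedances:
  R: Z = R = 26.7 Ω
  C: Z = 1/(jωC) = -j/(ω·C) = 0 - j108.5 Ω
Step 3 — Series combination: Z_total = R + C = 26.7 - j108.5 Ω = 111.7∠-76.2° Ω.
Step 4 — Source phasor: V = 5∠41.3° V = 3.756 + j3.3 V.
Step 5 — Current: I = V / Z = -0.02065 + j0.0397 A = 0.04475∠117.5° A.
Step 6 — Complex power: S = V·I* = 0.05347 - j0.2173 VA.
Step 7 — Real power: P = Re(S) = 0.05347 W.
Step 8 — Reactive power: Q = Im(S) = -0.2173 VAR.
Step 9 — Apparent power: |S| = 0.2237 VA.
Step 10 — Power factor: PF = P/|S| = 0.239 (leading).

(a) P = 0.05347 W  (b) Q = -0.2173 VAR  (c) S = 0.2237 VA  (d) PF = 0.239 (leading)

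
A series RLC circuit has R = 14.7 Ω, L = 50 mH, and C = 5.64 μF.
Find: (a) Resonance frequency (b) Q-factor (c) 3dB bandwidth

Step 1 — Resonance: ω₀ = 1/√(LC) = 1/√(0.05·5.64e-06) = 1883 rad/s.
Step 2 — f₀ = ω₀/(2π) = 299.7 Hz.
Step 3 — Series Q: Q = ω₀L/R = 1883·0.05/14.7 = 6.405.
Step 4 — Bandwidth: Δω = ω₀/Q = 294 rad/s; BW = Δω/(2π) = 46.79 Hz.

(a) f₀ = 299.7 Hz  (b) Q = 6.405  (c) BW = 46.79 Hz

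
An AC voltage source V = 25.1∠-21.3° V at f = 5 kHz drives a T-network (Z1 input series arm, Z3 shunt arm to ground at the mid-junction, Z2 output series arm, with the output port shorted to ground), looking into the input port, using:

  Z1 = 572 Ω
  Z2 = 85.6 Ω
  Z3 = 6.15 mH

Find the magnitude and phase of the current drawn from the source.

Step 1 — Angular frequency: ω = 2π·f = 2π·5000 = 3.142e+04 rad/s.
Step 2 — Component impedances:
  Z1: Z = R = 572 Ω
  Z2: Z = R = 85.6 Ω
  Z3: Z = jωL = j·3.142e+04·0.00615 = 0 + j193.2 Ω
Step 3 — With the output port shorted to ground, the output series arm Z2 runs from the junction to ground; the shunt arm Z3 also runs from the junction to ground. They appear in parallel: Z3 || Z2 = 71.55 + j31.7 Ω.
Step 4 — Series with input arm Z1: Z_in = Z1 + (Z3 || Z2) = 643.6 + j31.7 Ω = 644.3∠2.8° Ω.
Step 5 — Source phasor: V = 25.1∠-21.3° V = 23.39 - j9.118 V.
Step 6 — Ohm's law: I = V / Z_total = (23.39 - j9.118) / (643.6 + j31.7) = 0.03555 - j0.01592 A.
Step 7 — Convert to polar: |I| = 0.03895 A, ∠I = -24.1°.

I = 0.03895∠-24.1° A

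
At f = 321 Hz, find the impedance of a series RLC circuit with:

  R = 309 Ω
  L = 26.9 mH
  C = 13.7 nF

Step 1 — Angular frequency: ω = 2π·f = 2π·321 = 2017 rad/s.
Step 2 — Component impedances:
  R: Z = R = 309 Ω
  L: Z = jωL = j·2017·0.0269 = 0 + j54.25 Ω
  C: Z = 1/(jωC) = -j/(ω·C) = 0 - j3.619e+04 Ω
Step 3 — Series combination: Z_total = R + L + C = 309 - j3.614e+04 Ω = 3.614e+04∠-89.5° Ω.

Z = 309 - j3.614e+04 Ω = 3.614e+04∠-89.5° Ω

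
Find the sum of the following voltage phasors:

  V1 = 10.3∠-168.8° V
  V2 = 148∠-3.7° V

Step 1 — Convert each phasor to rectangular form:
  V1 = 10.3·(cos(-168.8°) + j·sin(-168.8°)) = -10.1 - j2.001 V
  V2 = 148·(cos(-3.7°) + j·sin(-3.7°)) = 147.7 - j9.551 V
Step 2 — Sum components: V_total = 137.6 - j11.55 V.
Step 3 — Convert to polar: |V_total| = 138.1 V, ∠V_total = -4.8°.

V_total = 138.1∠-4.8° V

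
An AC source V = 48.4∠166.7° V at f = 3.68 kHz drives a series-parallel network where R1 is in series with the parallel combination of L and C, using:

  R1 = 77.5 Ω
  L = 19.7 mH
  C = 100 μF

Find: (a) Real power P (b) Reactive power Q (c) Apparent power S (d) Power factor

Step 1 — Angular frequency: ω = 2π·f = 2π·3680 = 2.312e+04 rad/s.
Step 2 — Component impedances:
  R1: Z = R = 77.5 Ω
  L: Z = jωL = j·2.312e+04·0.0197 = 0 + j455.5 Ω
  C: Z = 1/(jωC) = -j/(ω·C) = 0 - j0.4325 Ω
Step 3 — Parallel branch: L || C = 1/(1/L + 1/C) = 0 - j0.4329 Ω.
Step 4 — Series with R1: Z_total = R1 + (L || C) = 77.5 - j0.4329 Ω = 77.5∠-0.3° Ω.
Step 5 — Source phasor: V = 48.4∠166.7° V = -47.1 + j11.13 V.
Step 6 — Current: I = V / Z = -0.6085 + j0.1403 A = 0.6245∠167.0° A.
Step 7 — Complex power: S = V·I* = 30.23 - j0.1688 VA.
Step 8 — Real power: P = Re(S) = 30.23 W.
Step 9 — Reactive power: Q = Im(S) = -0.1688 VAR.
Step 10 — Apparent power: |S| = 30.23 VA.
Step 11 — Power factor: PF = P/|S| = 1 (leading).

(a) P = 30.23 W  (b) Q = -0.1688 VAR  (c) S = 30.23 VA  (d) PF = 1 (leading)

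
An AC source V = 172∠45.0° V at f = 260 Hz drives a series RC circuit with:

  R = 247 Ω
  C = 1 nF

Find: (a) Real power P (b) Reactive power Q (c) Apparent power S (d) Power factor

Step 1 — Angular frequency: ω = 2π·f = 2π·260 = 1634 rad/s.
Step 2 — Component impedances:
  R: Z = R = 247 Ω
  C: Z = 1/(jωC) = -j/(ω·C) = 0 - j6.121e+05 Ω
Step 3 — Series combination: Z_total = R + C = 247 - j6.121e+05 Ω = 6.121e+05∠-90.0° Ω.
Step 4 — Source phasor: V = 172∠45.0° V = 121.6 + j121.6 V.
Step 5 — Current: I = V / Z = -0.0001986 + j0.0001988 A = 0.000281∠135.0° A.
Step 6 — Complex power: S = V·I* = 1.95e-05 - j0.04833 VA.
Step 7 — Real power: P = Re(S) = 1.95e-05 W.
Step 8 — Reactive power: Q = Im(S) = -0.04833 VAR.
Step 9 — Apparent power: |S| = 0.04833 VA.
Step 10 — Power factor: PF = P/|S| = 0.0004035 (leading).

(a) P = 1.95e-05 W  (b) Q = -0.04833 VAR  (c) S = 0.04833 VA  (d) PF = 0.0004035 (leading)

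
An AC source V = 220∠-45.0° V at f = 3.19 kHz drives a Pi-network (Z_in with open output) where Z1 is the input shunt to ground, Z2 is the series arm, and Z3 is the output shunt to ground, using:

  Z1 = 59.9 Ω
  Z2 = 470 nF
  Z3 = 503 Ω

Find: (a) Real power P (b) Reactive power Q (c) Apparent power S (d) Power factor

Step 1 — Angular frequency: ω = 2π·f = 2π·3190 = 2.004e+04 rad/s.
Step 2 — Component impedances:
  Z1: Z = R = 59.9 Ω
  Z2: Z = 1/(jωC) = -j/(ω·C) = 0 - j106.2 Ω
  Z3: Z = R = 503 Ω
Step 3 — With open output, the series arm Z2 and the output shunt Z3 appear in series to ground: Z2 + Z3 = 503 - j106.2 Ω.
Step 4 — Parallel with input shunt Z1: Z_in = Z1 || (Z2 + Z3) = 53.74 - j1.161 Ω = 53.76∠-1.2° Ω.
Step 5 — Source phasor: V = 220∠-45.0° V = 155.6 - j155.6 V.
Step 6 — Current: I = V / Z = 2.956 - j2.831 A = 4.092∠-43.8° A.
Step 7 — Complex power: S = V·I* = 900.1 - j19.44 VA.
Step 8 — Real power: P = Re(S) = 900.1 W.
Step 9 — Reactive power: Q = Im(S) = -19.44 VAR.
Step 10 — Apparent power: |S| = 900.3 VA.
Step 11 — Power factor: PF = P/|S| = 0.9998 (leading).

(a) P = 900.1 W  (b) Q = -19.44 VAR  (c) S = 900.3 VA  (d) PF = 0.9998 (leading)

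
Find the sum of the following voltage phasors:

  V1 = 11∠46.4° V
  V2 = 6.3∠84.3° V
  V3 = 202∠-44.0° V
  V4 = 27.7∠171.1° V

Step 1 — Convert each phasor to rectangular form:
  V1 = 11·(cos(46.4°) + j·sin(46.4°)) = 7.586 + j7.966 V
  V2 = 6.3·(cos(84.3°) + j·sin(84.3°)) = 0.6257 + j6.269 V
  V3 = 202·(cos(-44.0°) + j·sin(-44.0°)) = 145.3 - j140.3 V
  V4 = 27.7·(cos(171.1°) + j·sin(171.1°)) = -27.37 + j4.285 V
Step 2 — Sum components: V_total = 126.2 - j121.8 V.
Step 3 — Convert to polar: |V_total| = 175.4 V, ∠V_total = -44.0°.

V_total = 175.4∠-44.0° V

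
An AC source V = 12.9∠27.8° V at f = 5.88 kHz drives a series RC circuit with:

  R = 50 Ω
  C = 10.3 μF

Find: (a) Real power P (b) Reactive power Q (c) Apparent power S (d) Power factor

Step 1 — Angular frequency: ω = 2π·f = 2π·5880 = 3.695e+04 rad/s.
Step 2 — Component impedances:
  R: Z = R = 50 Ω
  C: Z = 1/(jωC) = -j/(ω·C) = 0 - j2.628 Ω
Step 3 — Series combination: Z_total = R + C = 50 - j2.628 Ω = 50.07∠-3.0° Ω.
Step 4 — Source phasor: V = 12.9∠27.8° V = 11.41 + j6.016 V.
Step 5 — Current: I = V / Z = 0.2213 + j0.132 A = 0.2576∠30.8° A.
Step 6 — Complex power: S = V·I* = 3.319 - j0.1744 VA.
Step 7 — Real power: P = Re(S) = 3.319 W.
Step 8 — Reactive power: Q = Im(S) = -0.1744 VAR.
Step 9 — Apparent power: |S| = 3.324 VA.
Step 10 — Power factor: PF = P/|S| = 0.9986 (leading).

(a) P = 3.319 W  (b) Q = -0.1744 VAR  (c) S = 3.324 VA  (d) PF = 0.9986 (leading)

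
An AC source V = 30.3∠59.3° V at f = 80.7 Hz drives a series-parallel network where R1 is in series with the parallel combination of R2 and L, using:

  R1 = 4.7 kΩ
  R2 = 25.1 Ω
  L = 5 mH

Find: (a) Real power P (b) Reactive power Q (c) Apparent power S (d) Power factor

Step 1 — Angular frequency: ω = 2π·f = 2π·80.7 = 507.1 rad/s.
Step 2 — Component impedances:
  R1: Z = R = 4700 Ω
  R2: Z = R = 25.1 Ω
  L: Z = jωL = j·507.1·0.005 = 0 + j2.535 Ω
Step 3 — Parallel branch: R2 || L = 1/(1/R2 + 1/L) = 0.2535 + j2.51 Ω.
Step 4 — Series with R1: Z_total = R1 + (R2 || L) = 4700 + j2.51 Ω = 4700∠0.0° Ω.
Step 5 — Source phasor: V = 30.3∠59.3° V = 15.47 + j26.05 V.
Step 6 — Current: I = V / Z = 0.003294 + j0.005541 A = 0.006446∠59.3° A.
Step 7 — Complex power: S = V·I* = 0.1953 + j0.0001043 VA.
Step 8 — Real power: P = Re(S) = 0.1953 W.
Step 9 — Reactive power: Q = Im(S) = 0.0001043 VAR.
Step 10 — Apparent power: |S| = 0.1953 VA.
Step 11 — Power factor: PF = P/|S| = 1 (lagging).

(a) P = 0.1953 W  (b) Q = 0.0001043 VAR  (c) S = 0.1953 VA  (d) PF = 1 (lagging)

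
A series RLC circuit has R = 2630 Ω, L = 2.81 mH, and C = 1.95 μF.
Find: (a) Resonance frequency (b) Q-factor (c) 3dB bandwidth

Step 1 — Resonance: ω₀ = 1/√(LC) = 1/√(0.00281·1.95e-06) = 1.351e+04 rad/s.
Step 2 — f₀ = ω₀/(2π) = 2150 Hz.
Step 3 — Series Q: Q = ω₀L/R = 1.351e+04·0.00281/2630 = 0.01443.
Step 4 — Bandwidth: Δω = ω₀/Q = 9.359e+05 rad/s; BW = Δω/(2π) = 1.49e+05 Hz.

(a) f₀ = 2150 Hz  (b) Q = 0.01443  (c) BW = 1.49e+05 Hz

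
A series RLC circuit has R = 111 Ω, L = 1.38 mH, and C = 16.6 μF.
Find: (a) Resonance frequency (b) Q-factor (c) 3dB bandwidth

Step 1 — Resonance condition Im(Z)=0 gives ω₀ = 1/√(LC).
Step 2 — ω₀ = 1/√(0.00138·1.66e-05) = 6607 rad/s.
Step 3 — f₀ = ω₀/(2π) = 1052 Hz.
Step 4 — Series Q: Q = ω₀L/R = 6607·0.00138/111 = 0.08214.
Step 5 — 3dB bandwidth: Δω = ω₀/Q = 8.043e+04 rad/s; BW = Δω/(2π) = 1.28e+04 Hz.

(a) f₀ = 1052 Hz  (b) Q = 0.08214  (c) BW = 1.28e+04 Hz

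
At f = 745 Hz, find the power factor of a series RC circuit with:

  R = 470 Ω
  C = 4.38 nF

Step 1 — Angular frequency: ω = 2π·f = 2π·745 = 4681 rad/s.
Step 2 — Component impedances:
  R: Z = R = 470 Ω
  C: Z = 1/(jωC) = -j/(ω·C) = 0 - j4.877e+04 Ω
Step 3 — Series combination: Z_total = R + C = 470 - j4.877e+04 Ω = 4.878e+04∠-89.4° Ω.
Step 4 — Power factor: PF = cos(φ) = Re(Z)/|Z| = 470/48776 = 0.009636.
Step 5 — Type: Im(Z) = -4.877e+04 ⇒ leading (phase φ = -89.4°).

PF = 0.009636 (leading, φ = -89.4°)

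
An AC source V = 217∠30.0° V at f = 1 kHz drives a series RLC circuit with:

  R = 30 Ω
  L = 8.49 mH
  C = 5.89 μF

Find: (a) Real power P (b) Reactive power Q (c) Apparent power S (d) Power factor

Step 1 — Angular frequency: ω = 2π·f = 2π·1000 = 6283 rad/s.
Step 2 — Component impedances:
  R: Z = R = 30 Ω
  L: Z = jωL = j·6283·0.00849 = 0 + j53.34 Ω
  C: Z = 1/(jωC) = -j/(ω·C) = 0 - j27.02 Ω
Step 3 — Series combination: Z_total = R + L + C = 30 + j26.32 Ω = 39.91∠41.3° Ω.
Step 4 — Source phasor: V = 217∠30.0° V = 187.9 + j108.5 V.
Step 5 — Current: I = V / Z = 5.332 - j1.062 A = 5.437∠-11.3° A.
Step 6 — Complex power: S = V·I* = 886.9 + j778.2 VA.
Step 7 — Real power: P = Re(S) = 886.9 W.
Step 8 — Reactive power: Q = Im(S) = 778.2 VAR.
Step 9 — Apparent power: |S| = 1180 VA.
Step 10 — Power factor: PF = P/|S| = 0.7517 (lagging).

(a) P = 886.9 W  (b) Q = 778.2 VAR  (c) S = 1180 VA  (d) PF = 0.7517 (lagging)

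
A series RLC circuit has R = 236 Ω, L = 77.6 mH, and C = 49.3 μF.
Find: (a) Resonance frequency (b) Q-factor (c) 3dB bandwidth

Step 1 — Resonance: ω₀ = 1/√(LC) = 1/√(0.0776·4.93e-05) = 511.3 rad/s.
Step 2 — f₀ = ω₀/(2π) = 81.37 Hz.
Step 3 — Series Q: Q = ω₀L/R = 511.3·0.0776/236 = 0.1681.
Step 4 — Bandwidth: Δω = ω₀/Q = 3041 rad/s; BW = Δω/(2π) = 484 Hz.

(a) f₀ = 81.37 Hz  (b) Q = 0.1681  (c) BW = 484 Hz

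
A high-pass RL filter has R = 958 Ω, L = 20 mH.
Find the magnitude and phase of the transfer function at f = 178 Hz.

Step 1 — Angular frequency: ω = 2π·178 = 1118 rad/s.
Step 2 — Transfer function: H(jω) = jωL/(R + jωL).
Step 3 — Numerator jωL = j·22.37; denominator R + jωL = 958 + j22.37.
Step 4 — H = 0.0005449 + j0.02334.
Step 5 — Magnitude: |H| = 0.02334 (-32.6 dB); phase: φ = 88.7°.

|H| = 0.02334 (-32.6 dB), φ = 88.7°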